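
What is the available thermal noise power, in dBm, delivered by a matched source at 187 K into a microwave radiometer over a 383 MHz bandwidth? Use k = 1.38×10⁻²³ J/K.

P_n = kTB = 1.38×10⁻²³ × 187 × 3.83×10⁸ = 9.88×10⁻¹³ W
In dBm: 10 log₁₀(9.88×10⁻¹³ / 10⁻³) = −90.1 dBm

−90.1 dBm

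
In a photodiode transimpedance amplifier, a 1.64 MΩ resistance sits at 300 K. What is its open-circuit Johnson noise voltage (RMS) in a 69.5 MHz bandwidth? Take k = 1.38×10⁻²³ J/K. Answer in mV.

1.37 mV

V_n = √(4kTRB)
4kTRB = 4 × 1.38×10⁻²³ × 300 × 1.64×10⁶ × 6.95×10⁷ = 1.89×10⁻⁶ V²
V_n = √(1.89×10⁻⁶) = 1.37×10⁻³ V = 1.37 mV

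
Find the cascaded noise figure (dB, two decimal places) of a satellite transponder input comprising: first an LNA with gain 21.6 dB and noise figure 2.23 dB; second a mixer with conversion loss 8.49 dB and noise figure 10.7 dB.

2.42 dB

Convert to linear (a loss of L dB is a gain of −L dB): F_i = 10^(NF_i/10), G_i = 10^(G_i,dB/10)
  Stage 1: F_1 = 10^(2.23/10) = 1.671, G_1 = 10^(21.6/10) = 144.5
  Stage 2: F_2 = 10^(10.7/10) = 11.75, G_2 = 10^(−8.49/10) = 0.1416
Friis cascade:
  F = 1.671 + (11.75 − 1)/144.5 = 1.745
NF = 10 log₁₀(1.745) = 2.42 dB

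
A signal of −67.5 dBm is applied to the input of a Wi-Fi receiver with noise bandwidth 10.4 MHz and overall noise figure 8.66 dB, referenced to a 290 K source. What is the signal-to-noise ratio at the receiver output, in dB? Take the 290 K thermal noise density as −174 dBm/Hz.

Noise floor: N = −174 + 10 log₁₀(B) + NF
10 log₁₀(1.04×10⁷) = 70.17 dB
N = −174 + 70.17 + 8.66 = −95.17 dBm
SNR = P_sig − N = −67.5 − (−95.17) = 27.67 dB → 27.7 dB

27.7 dB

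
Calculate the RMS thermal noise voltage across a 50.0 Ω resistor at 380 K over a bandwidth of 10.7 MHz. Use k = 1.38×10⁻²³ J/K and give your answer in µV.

3.35 µV

V_n = √(4kTRB)
4kTRB = 4 × 1.38×10⁻²³ × 380 × 5.00×10¹ × 1.07×10⁷ = 1.12×10⁻¹¹ V²
V_n = √(1.12×10⁻¹¹) = 3.35×10⁻⁶ V = 3.35 µV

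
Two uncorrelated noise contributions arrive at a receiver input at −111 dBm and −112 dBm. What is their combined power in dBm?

−108.5 dBm

Convert to linear, add, convert back:
P₁ = 7.94×10⁻¹⁵ W, P₂ = 6.31×10⁻¹⁵ W
P_tot = 1.43×10⁻¹⁴ W → 10 log₁₀(P_tot / 10⁻³) = −108.5 dBm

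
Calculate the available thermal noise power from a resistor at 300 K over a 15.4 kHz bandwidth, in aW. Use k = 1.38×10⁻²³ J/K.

P_n = kTB = 1.38×10⁻²³ × 300 × 1.54×10⁴ = 6.38×10⁻¹⁷ W = 63.8 aW

63.8 aW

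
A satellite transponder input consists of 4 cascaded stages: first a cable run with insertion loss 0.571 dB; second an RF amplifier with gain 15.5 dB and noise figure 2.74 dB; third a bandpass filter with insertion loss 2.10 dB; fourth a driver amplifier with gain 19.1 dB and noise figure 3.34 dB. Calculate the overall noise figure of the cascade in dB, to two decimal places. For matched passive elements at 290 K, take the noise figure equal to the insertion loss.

3.47 dB

Convert to linear (a loss of L dB is a gain of −L dB): F_i = 10^(NF_i/10), G_i = 10^(G_i,dB/10)
  Stage 1: F_1 = 10^(0.571/10) = 1.141, G_1 = 10^(−0.571/10) = 0.8768
  Stage 2: F_2 = 10^(2.74/10) = 1.879, G_2 = 10^(15.5/10) = 35.48
  Stage 3: F_3 = 10^(2.10/10) = 1.622, G_3 = 10^(−2.10/10) = 0.6166
  Stage 4: F_4 = 10^(3.34/10) = 2.158, G_4 = 10^(19.1/10) = 81.28
Friis cascade:
  F = 1.141 + (1.879 − 1)/0.8768 + (1.622 − 1)/31.11 + (2.158 − 1)/19.18 = 2.224
NF = 10 log₁₀(2.224) = 3.47 dB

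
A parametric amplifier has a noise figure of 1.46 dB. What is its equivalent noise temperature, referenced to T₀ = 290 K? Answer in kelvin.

F = 10^(1.46/10) = 1.39959
T_e = (F − 1)·T₀ = (1.39959 − 1) × 290 = 116 K

116 K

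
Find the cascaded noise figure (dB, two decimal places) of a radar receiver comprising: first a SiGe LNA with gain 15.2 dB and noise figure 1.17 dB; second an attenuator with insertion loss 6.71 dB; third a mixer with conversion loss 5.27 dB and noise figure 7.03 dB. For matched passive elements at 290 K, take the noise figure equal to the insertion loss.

3.00 dB

Convert to linear (a loss of L dB is a gain of −L dB): F_i = 10^(NF_i/10), G_i = 10^(G_i,dB/10)
  Stage 1: F_1 = 10^(1.17/10) = 1.309, G_1 = 10^(15.2/10) = 33.11
  Stage 2: F_2 = 10^(6.71/10) = 4.688, G_2 = 10^(−6.71/10) = 0.2133
  Stage 3: F_3 = 10^(7.03/10) = 5.047, G_3 = 10^(−5.27/10) = 0.2972
Friis cascade:
  F = 1.309 + (4.688 − 1)/33.11 + (5.047 − 1)/7.063 = 1.993
NF = 10 log₁₀(1.993) = 3.00 dB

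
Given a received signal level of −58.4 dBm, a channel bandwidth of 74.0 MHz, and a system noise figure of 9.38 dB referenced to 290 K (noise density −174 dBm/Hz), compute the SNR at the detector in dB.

Noise floor: N = −174 + 10 log₁₀(B) + NF
10 log₁₀(7.40×10⁷) = 78.69 dB
N = −174 + 78.69 + 9.38 = −85.93 dBm
SNR = P_sig − N = −58.4 − (−85.93) = 27.53 dB → 27.5 dB

27.5 dB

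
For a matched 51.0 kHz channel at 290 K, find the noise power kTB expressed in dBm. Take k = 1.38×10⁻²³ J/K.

−126.9 dBm

P_n = kTB = 1.38×10⁻²³ × 290 × 5.10×10⁴ = 2.04×10⁻¹⁶ W
In dBm: 10 log₁₀(2.04×10⁻¹⁶ / 10⁻³) = −126.9 dBm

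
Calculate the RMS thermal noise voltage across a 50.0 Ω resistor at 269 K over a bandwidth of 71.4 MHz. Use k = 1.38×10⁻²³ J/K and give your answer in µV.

7.28 µV

V_n = √(4kTRB)
4kTRB = 4 × 1.38×10⁻²³ × 269 × 5.00×10¹ × 7.14×10⁷ = 5.30×10⁻¹¹ V²
V_n = √(5.30×10⁻¹¹) = 7.28×10⁻⁶ V = 7.28 µV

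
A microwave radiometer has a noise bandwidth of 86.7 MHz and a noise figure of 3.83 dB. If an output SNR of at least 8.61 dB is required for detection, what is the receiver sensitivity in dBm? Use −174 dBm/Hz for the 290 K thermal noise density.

Sensitivity = −174 + 10 log₁₀(B) + NF + SNR_min
= −174 + 79.38 + 3.83 + 8.61
= −82.18 dBm → −82.2 dBm

−82.2 dBm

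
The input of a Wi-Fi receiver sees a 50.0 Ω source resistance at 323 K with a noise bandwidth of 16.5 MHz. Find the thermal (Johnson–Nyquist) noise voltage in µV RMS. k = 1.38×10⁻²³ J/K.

V_n = √(4kTRB)
4kTRB = 4 × 1.38×10⁻²³ × 323 × 5.00×10¹ × 1.65×10⁷ = 1.47×10⁻¹¹ V²
V_n = √(1.47×10⁻¹¹) = 3.84×10⁻⁶ V = 3.84 µV

3.84 µV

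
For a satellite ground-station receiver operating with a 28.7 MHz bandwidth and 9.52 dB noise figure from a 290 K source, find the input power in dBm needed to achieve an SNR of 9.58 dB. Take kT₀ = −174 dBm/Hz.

−80.3 dBm

Sensitivity = −174 + 10 log₁₀(B) + NF + SNR_min
= −174 + 74.58 + 9.52 + 9.58
= −80.32 dBm → −80.3 dBm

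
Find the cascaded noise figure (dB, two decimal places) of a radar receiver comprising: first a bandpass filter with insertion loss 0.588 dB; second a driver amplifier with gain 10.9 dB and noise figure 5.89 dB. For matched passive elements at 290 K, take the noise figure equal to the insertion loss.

Convert to linear (a loss of L dB is a gain of −L dB): F_i = 10^(NF_i/10), G_i = 10^(G_i,dB/10)
  Stage 1: F_1 = 10^(0.588/10) = 1.145, G_1 = 10^(−0.588/10) = 0.8734
  Stage 2: F_2 = 10^(5.89/10) = 3.882, G_2 = 10^(10.9/10) = 12.30
Friis cascade:
  F = 1.145 + (3.882 − 1)/0.8734 = 4.444
NF = 10 log₁₀(4.444) = 6.48 dB

6.48 dB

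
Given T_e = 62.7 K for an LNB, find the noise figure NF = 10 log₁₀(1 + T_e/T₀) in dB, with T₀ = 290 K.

F = 1 + T_e/T₀ = 1 + 62.7/290 = 1.21621
NF = 10 log₁₀(1.21621) = 0.850 dB

0.850 dB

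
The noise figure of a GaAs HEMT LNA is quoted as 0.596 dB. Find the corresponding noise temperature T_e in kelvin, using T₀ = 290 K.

42.7 K

F = 10^(0.596/10) = 1.1471
T_e = (F − 1)·T₀ = (1.1471 − 1) × 290 = 42.7 K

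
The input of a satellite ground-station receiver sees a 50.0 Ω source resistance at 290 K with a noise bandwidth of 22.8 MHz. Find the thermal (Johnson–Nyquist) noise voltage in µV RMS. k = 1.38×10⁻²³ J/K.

4.27 µV

V_n = √(4kTRB)
4kTRB = 4 × 1.38×10⁻²³ × 290 × 5.00×10¹ × 2.28×10⁷ = 1.82×10⁻¹¹ V²
V_n = √(1.82×10⁻¹¹) = 4.27×10⁻⁶ V = 4.27 µV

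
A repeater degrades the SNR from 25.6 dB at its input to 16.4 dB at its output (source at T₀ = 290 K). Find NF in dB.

NF (dB) = SNR_in(dB) − SNR_out(dB) when the source is at T₀
NF = 25.6 − 16.4 = 9.2 dB

9.2 dB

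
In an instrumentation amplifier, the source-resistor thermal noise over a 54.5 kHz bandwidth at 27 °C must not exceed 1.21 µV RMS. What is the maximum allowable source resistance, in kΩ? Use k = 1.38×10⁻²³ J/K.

T = 27 °C + 273.15 = 300.15 K
Johnson–Nyquist: V_n = √(4kTRB) ⇒ R = V_n² / (4kTB)
4kTB = 4 × 1.38×10⁻²³ × 300.15 × 5.45×10⁴ = 9.03×10⁻¹⁶
R = (1.21×10⁻⁶)² / 9.03×10⁻¹⁶ = 1.62×10³ Ω = 1.62 kΩ

1.62 kΩ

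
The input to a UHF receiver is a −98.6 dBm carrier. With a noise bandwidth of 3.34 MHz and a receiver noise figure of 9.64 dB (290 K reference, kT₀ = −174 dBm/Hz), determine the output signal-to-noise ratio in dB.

Noise floor: N = −174 + 10 log₁₀(B) + NF
10 log₁₀(3.34×10⁶) = 65.24 dB
N = −174 + 65.24 + 9.64 = −99.12 dBm
SNR = P_sig − N = −98.6 − (−99.12) = 0.52 dB → 0.5 dB

0.5 dB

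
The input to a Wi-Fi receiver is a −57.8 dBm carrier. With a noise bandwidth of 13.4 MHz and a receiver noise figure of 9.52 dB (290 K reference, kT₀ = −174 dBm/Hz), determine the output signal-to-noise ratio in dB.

35.4 dB

Noise floor: N = −174 + 10 log₁₀(B) + NF
10 log₁₀(1.34×10⁷) = 71.27 dB
N = −174 + 71.27 + 9.52 = −93.21 dBm
SNR = P_sig − N = −57.8 − (−93.21) = 35.41 dB → 35.4 dB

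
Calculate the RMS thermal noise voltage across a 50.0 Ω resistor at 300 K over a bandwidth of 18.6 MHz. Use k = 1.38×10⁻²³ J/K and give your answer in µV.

3.92 µV

V_n = √(4kTRB)
4kTRB = 4 × 1.38×10⁻²³ × 300 × 5.00×10¹ × 1.86×10⁷ = 1.54×10⁻¹¹ V²
V_n = √(1.54×10⁻¹¹) = 3.92×10⁻⁶ V = 3.92 µV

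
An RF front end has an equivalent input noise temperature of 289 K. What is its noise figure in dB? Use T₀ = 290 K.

3.00 dB

F = 1 + T_e/T₀ = 1 + 289/290 = 1.99655
NF = 10 log₁₀(1.99655) = 3.00 dB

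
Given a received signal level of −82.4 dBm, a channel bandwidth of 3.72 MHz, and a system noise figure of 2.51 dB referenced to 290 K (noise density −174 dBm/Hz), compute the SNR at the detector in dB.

Noise floor: N = −174 + 10 log₁₀(B) + NF
10 log₁₀(3.72×10⁶) = 65.71 dB
N = −174 + 65.71 + 2.51 = −105.78 dBm
SNR = P_sig − N = −82.4 − (−105.78) = 23.38 dB → 23.4 dB

23.4 dB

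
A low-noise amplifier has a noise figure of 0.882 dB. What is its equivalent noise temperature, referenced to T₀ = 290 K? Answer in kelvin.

F = 10^(0.882/10) = 1.22518
T_e = (F − 1)·T₀ = (1.22518 − 1) × 290 = 65.3 K

65.3 K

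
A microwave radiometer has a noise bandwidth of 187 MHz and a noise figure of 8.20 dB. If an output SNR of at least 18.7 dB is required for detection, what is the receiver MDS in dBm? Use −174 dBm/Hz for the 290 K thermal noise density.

Sensitivity = −174 + 10 log₁₀(B) + NF + SNR_min
= −174 + 82.72 + 8.20 + 18.7
= −64.38 dBm → −64.4 dBm

−64.4 dBm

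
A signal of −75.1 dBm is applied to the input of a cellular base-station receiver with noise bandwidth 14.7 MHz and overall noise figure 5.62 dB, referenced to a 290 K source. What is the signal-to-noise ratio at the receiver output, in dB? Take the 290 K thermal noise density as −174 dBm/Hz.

Noise floor: N = −174 + 10 log₁₀(B) + NF
10 log₁₀(1.47×10⁷) = 71.67 dB
N = −174 + 71.67 + 5.62 = −96.71 dBm
SNR = P_sig − N = −75.1 − (−96.71) = 21.61 dB → 21.6 dB

21.6 dB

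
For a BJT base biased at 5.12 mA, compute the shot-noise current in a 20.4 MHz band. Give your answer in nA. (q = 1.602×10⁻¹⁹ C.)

I_n = √(2qI·B)
2qI·B = 2 × 1.602×10⁻¹⁹ × 5.12×10⁻³ × 2.04×10⁷ = 3.35×10⁻¹⁴ A²
I_n = √(3.35×10⁻¹⁴) = 1.83×10⁻⁷ A = 183 nA

183 nA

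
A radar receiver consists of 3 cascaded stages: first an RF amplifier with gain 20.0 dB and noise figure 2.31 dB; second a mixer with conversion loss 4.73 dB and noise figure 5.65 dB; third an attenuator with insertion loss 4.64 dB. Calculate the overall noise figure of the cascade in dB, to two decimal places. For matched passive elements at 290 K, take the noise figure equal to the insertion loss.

2.52 dB

Convert to linear (a loss of L dB is a gain of −L dB): F_i = 10^(NF_i/10), G_i = 10^(G_i,dB/10)
  Stage 1: F_1 = 10^(2.31/10) = 1.702, G_1 = 10^(20.0/10) = 100.0
  Stage 2: F_2 = 10^(5.65/10) = 3.673, G_2 = 10^(−4.73/10) = 0.3365
  Stage 3: F_3 = 10^(4.64/10) = 2.911, G_3 = 10^(−4.64/10) = 0.3436
Friis cascade:
  F = 1.702 + (3.673 − 1)/100.0 + (2.911 − 1)/33.65 = 1.786
NF = 10 log₁₀(1.786) = 2.52 dB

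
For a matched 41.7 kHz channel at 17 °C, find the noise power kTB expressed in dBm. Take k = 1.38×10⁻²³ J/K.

−127.8 dBm

T = 17 °C + 273.15 = 290.15 K
P_n = kTB = 1.38×10⁻²³ × 290.15 × 4.17×10⁴ = 1.67×10⁻¹⁶ W
In dBm: 10 log₁₀(1.67×10⁻¹⁶ / 10⁻³) = −127.8 dBm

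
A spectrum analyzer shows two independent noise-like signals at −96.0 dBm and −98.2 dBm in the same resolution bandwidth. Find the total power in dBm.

−94.0 dBm

Convert to linear, add, convert back:
P₁ = 2.51×10⁻¹³ W, P₂ = 1.51×10⁻¹³ W
P_tot = 4.03×10⁻¹³ W → 10 log₁₀(P_tot / 10⁻³) = −94.0 dBm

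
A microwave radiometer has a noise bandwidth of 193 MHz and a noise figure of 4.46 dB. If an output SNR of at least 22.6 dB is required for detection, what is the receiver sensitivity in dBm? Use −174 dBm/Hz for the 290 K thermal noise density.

Sensitivity = −174 + 10 log₁₀(B) + NF + SNR_min
= −174 + 82.86 + 4.46 + 22.6
= −64.08 dBm → −64.1 dBm

−64.1 dBm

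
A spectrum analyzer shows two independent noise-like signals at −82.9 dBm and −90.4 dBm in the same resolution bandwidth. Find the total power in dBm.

−82.2 dBm

Convert to linear, add, convert back:
P₁ = 5.13×10⁻¹² W, P₂ = 9.12×10⁻¹³ W
P_tot = 6.04×10⁻¹² W → 10 log₁₀(P_tot / 10⁻³) = −82.2 dBm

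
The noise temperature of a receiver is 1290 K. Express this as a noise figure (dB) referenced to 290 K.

7.36 dB

F = 1 + T_e/T₀ = 1 + 1290/290 = 5.44828
NF = 10 log₁₀(5.44828) = 7.36 dB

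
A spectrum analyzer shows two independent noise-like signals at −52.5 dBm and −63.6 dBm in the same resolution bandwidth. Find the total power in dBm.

−52.2 dBm

Convert to linear, add, convert back:
P₁ = 5.62×10⁻⁹ W, P₂ = 4.37×10⁻¹⁰ W
P_tot = 6.06×10⁻⁹ W → 10 log₁₀(P_tot / 10⁻³) = −52.2 dBm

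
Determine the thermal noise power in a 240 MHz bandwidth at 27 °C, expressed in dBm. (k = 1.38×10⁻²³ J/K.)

T = 27 °C + 273.15 = 300.15 K
P_n = kTB = 1.38×10⁻²³ × 300.15 × 2.40×10⁸ = 9.94×10⁻¹³ W
In dBm: 10 log₁₀(9.94×10⁻¹³ / 10⁻³) = −90.0 dBm

−90.0 dBm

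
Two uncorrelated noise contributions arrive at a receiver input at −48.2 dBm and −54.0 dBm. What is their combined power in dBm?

Convert to linear, add, convert back:
P₁ = 1.51×10⁻⁸ W, P₂ = 3.98×10⁻⁹ W
P_tot = 1.91×10⁻⁸ W → 10 log₁₀(P_tot / 10⁻³) = −47.2 dBm

−47.2 dBm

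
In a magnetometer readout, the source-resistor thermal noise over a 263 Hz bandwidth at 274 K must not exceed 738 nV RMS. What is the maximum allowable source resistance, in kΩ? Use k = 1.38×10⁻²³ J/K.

Johnson–Nyquist: V_n = √(4kTRB) ⇒ R = V_n² / (4kTB)
4kTB = 4 × 1.38×10⁻²³ × 274 × 2.63×10² = 3.98×10⁻¹⁸
R = (7.38×10⁻⁷)² / 3.98×10⁻¹⁸ = 1.37×10⁵ Ω = 137 kΩ

137 kΩ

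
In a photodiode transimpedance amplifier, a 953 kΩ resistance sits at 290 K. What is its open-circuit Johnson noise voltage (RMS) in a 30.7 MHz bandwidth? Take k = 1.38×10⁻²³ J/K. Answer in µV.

684 µV

V_n = √(4kTRB)
4kTRB = 4 × 1.38×10⁻²³ × 290 × 9.53×10⁵ × 3.07×10⁷ = 4.68×10⁻⁷ V²
V_n = √(4.68×10⁻⁷) = 6.84×10⁻⁴ V = 684 µV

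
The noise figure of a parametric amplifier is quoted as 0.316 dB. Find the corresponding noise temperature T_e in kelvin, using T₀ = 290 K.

21.9 K

F = 10^(0.316/10) = 1.07547
T_e = (F − 1)·T₀ = (1.07547 − 1) × 290 = 21.9 K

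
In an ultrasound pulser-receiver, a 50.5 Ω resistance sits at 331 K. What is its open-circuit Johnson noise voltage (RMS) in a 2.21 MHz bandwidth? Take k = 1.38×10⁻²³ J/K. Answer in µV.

V_n = √(4kTRB)
4kTRB = 4 × 1.38×10⁻²³ × 331 × 5.05×10¹ × 2.21×10⁶ = 2.04×10⁻¹² V²
V_n = √(2.04×10⁻¹²) = 1.43×10⁻⁶ V = 1.43 µV

1.43 µV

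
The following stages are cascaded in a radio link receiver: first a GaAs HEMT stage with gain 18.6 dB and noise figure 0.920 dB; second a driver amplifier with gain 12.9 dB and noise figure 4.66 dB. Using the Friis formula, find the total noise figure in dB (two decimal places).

Convert to linear (a loss of L dB is a gain of −L dB): F_i = 10^(NF_i/10), G_i = 10^(G_i,dB/10)
  Stage 1: F_1 = 10^(0.920/10) = 1.236, G_1 = 10^(18.6/10) = 72.44
  Stage 2: F_2 = 10^(4.66/10) = 2.924, G_2 = 10^(12.9/10) = 19.50
Friis cascade:
  F = 1.236 + (2.924 − 1)/72.44 = 1.263
NF = 10 log₁₀(1.263) = 1.01 dB

1.01 dB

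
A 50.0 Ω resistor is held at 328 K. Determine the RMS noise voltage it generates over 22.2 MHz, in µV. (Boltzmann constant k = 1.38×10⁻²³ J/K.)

V_n = √(4kTRB)
4kTRB = 4 × 1.38×10⁻²³ × 328 × 5.00×10¹ × 2.22×10⁷ = 2.01×10⁻¹¹ V²
V_n = √(2.01×10⁻¹¹) = 4.48×10⁻⁶ V = 4.48 µV

4.48 µV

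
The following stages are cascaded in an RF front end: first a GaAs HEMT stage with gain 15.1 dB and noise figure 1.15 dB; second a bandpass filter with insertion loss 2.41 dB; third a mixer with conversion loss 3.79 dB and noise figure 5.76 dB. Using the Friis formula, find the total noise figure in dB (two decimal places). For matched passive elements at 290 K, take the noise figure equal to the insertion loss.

1.69 dB

Convert to linear (a loss of L dB is a gain of −L dB): F_i = 10^(NF_i/10), G_i = 10^(G_i,dB/10)
  Stage 1: F_1 = 10^(1.15/10) = 1.303, G_1 = 10^(15.1/10) = 32.36
  Stage 2: F_2 = 10^(2.41/10) = 1.742, G_2 = 10^(−2.41/10) = 0.5741
  Stage 3: F_3 = 10^(5.76/10) = 3.767, G_3 = 10^(−3.79/10) = 0.4178
Friis cascade:
  F = 1.303 + (1.742 − 1)/32.36 + (3.767 − 1)/18.58 = 1.475
NF = 10 log₁₀(1.475) = 1.69 dB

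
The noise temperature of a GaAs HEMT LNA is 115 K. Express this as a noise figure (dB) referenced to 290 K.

1.45 dB

F = 1 + T_e/T₀ = 1 + 115/290 = 1.39655
NF = 10 log₁₀(1.39655) = 1.45 dB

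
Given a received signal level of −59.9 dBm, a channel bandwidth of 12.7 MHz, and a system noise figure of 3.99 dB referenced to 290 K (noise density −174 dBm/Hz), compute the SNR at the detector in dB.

39.1 dB

Noise floor: N = −174 + 10 log₁₀(B) + NF
10 log₁₀(1.27×10⁷) = 71.04 dB
N = −174 + 71.04 + 3.99 = −98.97 dBm
SNR = P_sig − N = −59.9 − (−98.97) = 39.07 dB → 39.1 dB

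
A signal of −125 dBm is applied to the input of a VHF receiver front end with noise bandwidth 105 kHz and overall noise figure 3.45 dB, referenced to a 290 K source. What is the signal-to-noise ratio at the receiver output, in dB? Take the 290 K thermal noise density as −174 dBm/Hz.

Noise floor: N = −174 + 10 log₁₀(B) + NF
10 log₁₀(1.05×10⁵) = 50.21 dB
N = −174 + 50.21 + 3.45 = −120.34 dBm
SNR = P_sig − N = −125 − (−120.34) = −4.66 dB → −4.7 dB

−4.7 dB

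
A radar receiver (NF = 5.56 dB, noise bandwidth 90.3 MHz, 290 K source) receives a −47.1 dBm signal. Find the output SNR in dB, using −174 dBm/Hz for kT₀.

Noise floor: N = −174 + 10 log₁₀(B) + NF
10 log₁₀(9.03×10⁷) = 79.56 dB
N = −174 + 79.56 + 5.56 = −88.88 dBm
SNR = P_sig − N = −47.1 − (−88.88) = 41.78 dB → 41.8 dB

41.8 dB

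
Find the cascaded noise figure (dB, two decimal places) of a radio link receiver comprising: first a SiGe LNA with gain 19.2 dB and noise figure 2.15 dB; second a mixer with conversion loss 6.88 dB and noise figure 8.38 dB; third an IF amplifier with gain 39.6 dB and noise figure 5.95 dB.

Convert to linear (a loss of L dB is a gain of −L dB): F_i = 10^(NF_i/10), G_i = 10^(G_i,dB/10)
  Stage 1: F_1 = 10^(2.15/10) = 1.641, G_1 = 10^(19.2/10) = 83.18
  Stage 2: F_2 = 10^(8.38/10) = 6.887, G_2 = 10^(−6.88/10) = 0.2051
  Stage 3: F_3 = 10^(5.95/10) = 3.936, G_3 = 10^(39.6/10) = 9120
Friis cascade:
  F = 1.641 + (6.887 − 1)/83.18 + (3.936 − 1)/17.06 = 1.883
NF = 10 log₁₀(1.883) = 2.75 dB

2.75 dB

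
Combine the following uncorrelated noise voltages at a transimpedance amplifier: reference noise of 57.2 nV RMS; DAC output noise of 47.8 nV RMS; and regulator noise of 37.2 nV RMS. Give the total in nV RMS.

Uncorrelated sources add in power (mean-square): V_tot = √(ΣV_i²)
V_tot = √[(5.72×10⁻⁸)² + (4.78×10⁻⁸)² + (3.72×10⁻⁸)²] = 8.33×10⁻⁸ V = 83.3 nV

83.3 nV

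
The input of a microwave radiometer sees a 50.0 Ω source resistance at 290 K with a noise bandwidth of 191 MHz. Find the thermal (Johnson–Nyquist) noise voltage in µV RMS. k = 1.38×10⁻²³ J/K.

12.4 µV

V_n = √(4kTRB)
4kTRB = 4 × 1.38×10⁻²³ × 290 × 5.00×10¹ × 1.91×10⁸ = 1.53×10⁻¹⁰ V²
V_n = √(1.53×10⁻¹⁰) = 1.24×10⁻⁵ V = 12.4 µV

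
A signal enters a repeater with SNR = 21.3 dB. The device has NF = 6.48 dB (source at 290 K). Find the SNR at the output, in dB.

By definition F = SNR_in/SNR_out, so in dB: SNR_out = SNR_in − NF
SNR_out = 21.3 − 6.48 = 14.82 dB

14.82 dB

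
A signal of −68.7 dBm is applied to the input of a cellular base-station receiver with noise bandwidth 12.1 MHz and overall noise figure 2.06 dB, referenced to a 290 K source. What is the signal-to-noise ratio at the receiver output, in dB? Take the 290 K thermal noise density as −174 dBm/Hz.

32.4 dB

Noise floor: N = −174 + 10 log₁₀(B) + NF
10 log₁₀(1.21×10⁷) = 70.83 dB
N = −174 + 70.83 + 2.06 = −101.11 dBm
SNR = P_sig − N = −68.7 − (−101.11) = 32.41 dB → 32.4 dB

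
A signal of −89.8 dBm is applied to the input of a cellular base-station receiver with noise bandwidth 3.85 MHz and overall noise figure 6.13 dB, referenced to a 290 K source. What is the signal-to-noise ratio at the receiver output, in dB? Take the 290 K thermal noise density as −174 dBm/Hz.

Noise floor: N = −174 + 10 log₁₀(B) + NF
10 log₁₀(3.85×10⁶) = 65.85 dB
N = −174 + 65.85 + 6.13 = −102.02 dBm
SNR = P_sig − N = −89.8 − (−102.02) = 12.22 dB → 12.2 dB

12.2 dB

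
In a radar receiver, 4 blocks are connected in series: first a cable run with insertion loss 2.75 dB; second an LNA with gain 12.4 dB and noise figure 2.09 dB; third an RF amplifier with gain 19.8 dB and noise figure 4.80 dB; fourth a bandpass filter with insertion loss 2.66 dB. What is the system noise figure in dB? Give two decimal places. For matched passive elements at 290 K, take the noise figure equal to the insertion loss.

5.14 dB

Convert to linear (a loss of L dB is a gain of −L dB): F_i = 10^(NF_i/10), G_i = 10^(G_i,dB/10)
  Stage 1: F_1 = 10^(2.75/10) = 1.884, G_1 = 10^(−2.75/10) = 0.5309
  Stage 2: F_2 = 10^(2.09/10) = 1.618, G_2 = 10^(12.4/10) = 17.38
  Stage 3: F_3 = 10^(4.80/10) = 3.020, G_3 = 10^(19.8/10) = 95.50
  Stage 4: F_4 = 10^(2.66/10) = 1.845, G_4 = 10^(−2.66/10) = 0.5420
Friis cascade:
  F = 1.884 + (1.618 − 1)/0.5309 + (3.020 − 1)/9.226 + (1.845 − 1)/881.0 = 3.268
NF = 10 log₁₀(3.268) = 5.14 dB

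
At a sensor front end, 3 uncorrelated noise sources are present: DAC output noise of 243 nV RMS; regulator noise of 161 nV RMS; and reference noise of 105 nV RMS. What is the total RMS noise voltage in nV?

310 nV

Uncorrelated sources add in power (mean-square): V_tot = √(ΣV_i²)
V_tot = √[(2.43×10⁻⁷)² + (1.61×10⁻⁷)² + (1.05×10⁻⁷)²] = 3.10×10⁻⁷ V = 310 nV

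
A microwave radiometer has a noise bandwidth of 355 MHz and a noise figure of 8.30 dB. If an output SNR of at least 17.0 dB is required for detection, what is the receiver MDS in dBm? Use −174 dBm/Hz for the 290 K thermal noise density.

Sensitivity = −174 + 10 log₁₀(B) + NF + SNR_min
= −174 + 85.5 + 8.30 + 17.0
= −63.20 dBm → −63.2 dBm

−63.2 dBm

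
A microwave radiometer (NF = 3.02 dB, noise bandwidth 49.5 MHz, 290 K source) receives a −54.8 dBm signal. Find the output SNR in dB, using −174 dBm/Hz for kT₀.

Noise floor: N = −174 + 10 log₁₀(B) + NF
10 log₁₀(4.95×10⁷) = 76.95 dB
N = −174 + 76.95 + 3.02 = −94.03 dBm
SNR = P_sig − N = −54.8 − (−94.03) = 39.23 dB → 39.2 dB

39.2 dB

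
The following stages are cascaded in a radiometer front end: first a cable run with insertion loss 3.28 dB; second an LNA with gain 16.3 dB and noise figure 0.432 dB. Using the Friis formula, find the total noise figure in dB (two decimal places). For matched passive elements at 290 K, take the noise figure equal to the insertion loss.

3.71 dB

Convert to linear (a loss of L dB is a gain of −L dB): F_i = 10^(NF_i/10), G_i = 10^(G_i,dB/10)
  Stage 1: F_1 = 10^(3.28/10) = 2.128, G_1 = 10^(−3.28/10) = 0.4699
  Stage 2: F_2 = 10^(0.432/10) = 1.105, G_2 = 10^(16.3/10) = 42.66
Friis cascade:
  F = 2.128 + (1.105 − 1)/0.4699 = 2.351
NF = 10 log₁₀(2.351) = 3.71 dB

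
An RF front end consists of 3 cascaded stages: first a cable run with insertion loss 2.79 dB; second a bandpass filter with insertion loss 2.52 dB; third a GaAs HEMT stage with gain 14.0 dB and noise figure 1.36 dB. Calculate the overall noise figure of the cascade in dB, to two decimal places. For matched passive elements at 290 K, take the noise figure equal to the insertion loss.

6.67 dB

Convert to linear (a loss of L dB is a gain of −L dB): F_i = 10^(NF_i/10), G_i = 10^(G_i,dB/10)
  Stage 1: F_1 = 10^(2.79/10) = 1.901, G_1 = 10^(−2.79/10) = 0.5260
  Stage 2: F_2 = 10^(2.52/10) = 1.786, G_2 = 10^(−2.52/10) = 0.5598
  Stage 3: F_3 = 10^(1.36/10) = 1.368, G_3 = 10^(14.0/10) = 25.12
Friis cascade:
  F = 1.901 + (1.786 − 1)/0.5260 + (1.368 − 1)/0.2944 = 4.645
NF = 10 log₁₀(4.645) = 6.67 dB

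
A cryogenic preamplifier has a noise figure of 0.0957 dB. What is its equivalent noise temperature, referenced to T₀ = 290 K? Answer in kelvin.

F = 10^(0.0957/10) = 1.02228
T_e = (F − 1)·T₀ = (1.02228 − 1) × 290 = 6.46 K

6.46 K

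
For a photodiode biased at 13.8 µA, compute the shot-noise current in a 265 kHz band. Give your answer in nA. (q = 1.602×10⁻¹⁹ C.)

1.08 nA

I_n = √(2qI·B)
2qI·B = 2 × 1.602×10⁻¹⁹ × 1.38×10⁻⁵ × 2.65×10⁵ = 1.17×10⁻¹⁸ A²
I_n = √(1.17×10⁻¹⁸) = 1.08×10⁻⁹ A = 1.08 nA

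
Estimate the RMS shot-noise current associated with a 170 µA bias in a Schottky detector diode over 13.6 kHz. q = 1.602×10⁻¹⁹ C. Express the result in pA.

I_n = √(2qI·B)
2qI·B = 2 × 1.602×10⁻¹⁹ × 1.70×10⁻⁴ × 1.36×10⁴ = 7.41×10⁻¹⁹ A²
I_n = √(7.41×10⁻¹⁹) = 8.61×10⁻¹⁰ A = 861 pA

861 pA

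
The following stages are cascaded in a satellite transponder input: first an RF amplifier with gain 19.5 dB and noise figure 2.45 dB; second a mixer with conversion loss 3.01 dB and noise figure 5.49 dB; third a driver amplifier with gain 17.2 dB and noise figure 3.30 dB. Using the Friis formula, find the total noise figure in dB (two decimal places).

Convert to linear (a loss of L dB is a gain of −L dB): F_i = 10^(NF_i/10), G_i = 10^(G_i,dB/10)
  Stage 1: F_1 = 10^(2.45/10) = 1.758, G_1 = 10^(19.5/10) = 89.13
  Stage 2: F_2 = 10^(5.49/10) = 3.540, G_2 = 10^(−3.01/10) = 0.5000
  Stage 3: F_3 = 10^(3.30/10) = 2.138, G_3 = 10^(17.2/10) = 52.48
Friis cascade:
  F = 1.758 + (3.540 − 1)/89.13 + (2.138 − 1)/44.57 = 1.812
NF = 10 log₁₀(1.812) = 2.58 dB

2.58 dB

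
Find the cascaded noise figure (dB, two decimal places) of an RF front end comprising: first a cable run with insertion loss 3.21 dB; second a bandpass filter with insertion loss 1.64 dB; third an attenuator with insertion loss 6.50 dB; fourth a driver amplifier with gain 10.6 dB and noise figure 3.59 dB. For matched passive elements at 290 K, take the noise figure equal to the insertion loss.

14.94 dB

Convert to linear (a loss of L dB is a gain of −L dB): F_i = 10^(NF_i/10), G_i = 10^(G_i,dB/10)
  Stage 1: F_1 = 10^(3.21/10) = 2.094, G_1 = 10^(−3.21/10) = 0.4775
  Stage 2: F_2 = 10^(1.64/10) = 1.459, G_2 = 10^(−1.64/10) = 0.6855
  Stage 3: F_3 = 10^(6.50/10) = 4.467, G_3 = 10^(−6.50/10) = 0.2239
  Stage 4: F_4 = 10^(3.59/10) = 2.286, G_4 = 10^(10.6/10) = 11.48
Friis cascade:
  F = 2.094 + (1.459 − 1)/0.4775 + (4.467 − 1)/0.3273 + (2.286 − 1)/0.07328 = 31.19
NF = 10 log₁₀(31.19) = 14.94 dB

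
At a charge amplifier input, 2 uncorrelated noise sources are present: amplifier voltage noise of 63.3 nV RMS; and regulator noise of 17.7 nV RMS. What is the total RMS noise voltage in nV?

65.7 nV

Uncorrelated sources add in power (mean-square): V_tot = √(ΣV_i²)
V_tot = √[(6.33×10⁻⁸)² + (1.77×10⁻⁸)²] = 6.57×10⁻⁸ V = 65.7 nV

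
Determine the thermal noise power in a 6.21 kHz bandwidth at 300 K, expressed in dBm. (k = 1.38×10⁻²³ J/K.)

P_n = kTB = 1.38×10⁻²³ × 300 × 6.21×10³ = 2.57×10⁻¹⁷ W
In dBm: 10 log₁₀(2.57×10⁻¹⁷ / 10⁻³) = −135.9 dBm

−135.9 dBm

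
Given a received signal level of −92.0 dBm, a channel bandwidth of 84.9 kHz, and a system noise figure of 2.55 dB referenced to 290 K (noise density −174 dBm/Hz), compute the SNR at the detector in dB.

30.2 dB

Noise floor: N = −174 + 10 log₁₀(B) + NF
10 log₁₀(8.49×10⁴) = 49.29 dB
N = −174 + 49.29 + 2.55 = −122.16 dBm
SNR = P_sig − N = −92.0 − (−122.16) = 30.16 dB → 30.2 dB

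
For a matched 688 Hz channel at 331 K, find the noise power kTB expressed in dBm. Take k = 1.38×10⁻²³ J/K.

P_n = kTB = 1.38×10⁻²³ × 331 × 6.88×10² = 3.14×10⁻¹⁸ W
In dBm: 10 log₁₀(3.14×10⁻¹⁸ / 10⁻³) = −145.0 dBm

−145.0 dBm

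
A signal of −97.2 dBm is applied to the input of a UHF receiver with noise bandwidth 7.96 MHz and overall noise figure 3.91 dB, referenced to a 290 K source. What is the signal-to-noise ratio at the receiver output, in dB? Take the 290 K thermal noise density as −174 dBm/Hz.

Noise floor: N = −174 + 10 log₁₀(B) + NF
10 log₁₀(7.96×10⁶) = 69.01 dB
N = −174 + 69.01 + 3.91 = −101.08 dBm
SNR = P_sig − N = −97.2 − (−101.08) = 3.88 dB → 3.9 dB

3.9 dB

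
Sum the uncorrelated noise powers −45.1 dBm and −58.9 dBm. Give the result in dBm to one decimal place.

−44.9 dBm

Convert to linear, add, convert back:
P₁ = 3.09×10⁻⁸ W, P₂ = 1.29×10⁻⁹ W
P_tot = 3.22×10⁻⁸ W → 10 log₁₀(P_tot / 10⁻³) = −44.9 dBm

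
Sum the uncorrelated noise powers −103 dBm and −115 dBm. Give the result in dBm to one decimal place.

−102.7 dBm

Convert to linear, add, convert back:
P₁ = 5.01×10⁻¹⁴ W, P₂ = 3.16×10⁻¹⁵ W
P_tot = 5.33×10⁻¹⁴ W → 10 log₁₀(P_tot / 10⁻³) = −102.7 dBm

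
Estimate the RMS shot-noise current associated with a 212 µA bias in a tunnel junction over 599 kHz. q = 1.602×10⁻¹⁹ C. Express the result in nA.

6.38 nA

I_n = √(2qI·B)
2qI·B = 2 × 1.602×10⁻¹⁹ × 2.12×10⁻⁴ × 5.99×10⁵ = 4.07×10⁻¹⁷ A²
I_n = √(4.07×10⁻¹⁷) = 6.38×10⁻⁹ A = 6.38 nA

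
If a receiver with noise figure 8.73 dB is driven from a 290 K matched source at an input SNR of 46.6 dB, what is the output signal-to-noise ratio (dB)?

37.87 dB

By definition F = SNR_in/SNR_out, so in dB: SNR_out = SNR_in − NF
SNR_out = 46.6 − 8.73 = 37.87 dB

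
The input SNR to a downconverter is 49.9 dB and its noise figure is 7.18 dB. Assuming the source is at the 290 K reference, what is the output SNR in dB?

By definition F = SNR_in/SNR_out, so in dB: SNR_out = SNR_in − NF
SNR_out = 49.9 − 7.18 = 42.72 dB

42.72 dB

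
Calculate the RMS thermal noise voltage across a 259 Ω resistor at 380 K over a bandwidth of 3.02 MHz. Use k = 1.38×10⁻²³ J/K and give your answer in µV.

V_n = √(4kTRB)
4kTRB = 4 × 1.38×10⁻²³ × 380 × 2.59×10² × 3.02×10⁶ = 1.64×10⁻¹¹ V²
V_n = √(1.64×10⁻¹¹) = 4.05×10⁻⁶ V = 4.05 µV

4.05 µV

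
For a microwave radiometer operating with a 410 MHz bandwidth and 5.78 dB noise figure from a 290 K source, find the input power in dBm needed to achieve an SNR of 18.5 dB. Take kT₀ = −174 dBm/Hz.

Sensitivity = −174 + 10 log₁₀(B) + NF + SNR_min
= −174 + 86.13 + 5.78 + 18.5
= −63.59 dBm → −63.6 dBm

−63.6 dBm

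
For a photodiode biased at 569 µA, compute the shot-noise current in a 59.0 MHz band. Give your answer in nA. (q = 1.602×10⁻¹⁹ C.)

104 nA

I_n = √(2qI·B)
2qI·B = 2 × 1.602×10⁻¹⁹ × 5.69×10⁻⁴ × 5.90×10⁷ = 1.08×10⁻¹⁴ A²
I_n = √(1.08×10⁻¹⁴) = 1.04×10⁻⁷ A = 104 nA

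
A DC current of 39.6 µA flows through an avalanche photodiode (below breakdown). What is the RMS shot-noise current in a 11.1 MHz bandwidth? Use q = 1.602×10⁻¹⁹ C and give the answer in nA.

I_n = √(2qI·B)
2qI·B = 2 × 1.602×10⁻¹⁹ × 3.96×10⁻⁵ × 1.11×10⁷ = 1.41×10⁻¹⁶ A²
I_n = √(1.41×10⁻¹⁶) = 1.19×10⁻⁸ A = 11.9 nA

11.9 nA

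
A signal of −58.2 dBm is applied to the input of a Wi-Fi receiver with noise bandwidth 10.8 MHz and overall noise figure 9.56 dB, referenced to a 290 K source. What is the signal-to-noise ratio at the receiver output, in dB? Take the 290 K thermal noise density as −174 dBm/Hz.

35.9 dB

Noise floor: N = −174 + 10 log₁₀(B) + NF
10 log₁₀(1.08×10⁷) = 70.33 dB
N = −174 + 70.33 + 9.56 = −94.11 dBm
SNR = P_sig − N = −58.2 − (−94.11) = 35.91 dB → 35.9 dB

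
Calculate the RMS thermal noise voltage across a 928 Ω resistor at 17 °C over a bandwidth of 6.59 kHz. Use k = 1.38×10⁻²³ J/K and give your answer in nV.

T = 17 °C + 273.15 = 290.15 K
V_n = √(4kTRB)
4kTRB = 4 × 1.38×10⁻²³ × 290.15 × 9.28×10² × 6.59×10³ = 9.79×10⁻¹⁴ V²
V_n = √(9.79×10⁻¹⁴) = 3.13×10⁻⁷ V = 313 nV

313 nV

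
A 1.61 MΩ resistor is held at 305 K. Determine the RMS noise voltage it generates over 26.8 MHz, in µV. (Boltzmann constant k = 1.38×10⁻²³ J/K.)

852 µV

V_n = √(4kTRB)
4kTRB = 4 × 1.38×10⁻²³ × 305 × 1.61×10⁶ × 2.68×10⁷ = 7.26×10⁻⁷ V²
V_n = √(7.26×10⁻⁷) = 8.52×10⁻⁴ V = 852 µV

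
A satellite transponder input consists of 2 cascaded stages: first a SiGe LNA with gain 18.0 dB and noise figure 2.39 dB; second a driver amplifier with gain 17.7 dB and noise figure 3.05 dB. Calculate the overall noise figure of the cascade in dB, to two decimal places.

Convert to linear (a loss of L dB is a gain of −L dB): F_i = 10^(NF_i/10), G_i = 10^(G_i,dB/10)
  Stage 1: F_1 = 10^(2.39/10) = 1.734, G_1 = 10^(18.0/10) = 63.10
  Stage 2: F_2 = 10^(3.05/10) = 2.018, G_2 = 10^(17.7/10) = 58.88
Friis cascade:
  F = 1.734 + (2.018 − 1)/63.10 = 1.750
NF = 10 log₁₀(1.750) = 2.43 dB

2.43 dB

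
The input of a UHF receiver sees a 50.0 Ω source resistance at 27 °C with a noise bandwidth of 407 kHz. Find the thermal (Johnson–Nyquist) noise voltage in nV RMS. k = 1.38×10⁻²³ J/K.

581 nV

T = 27 °C + 273.15 = 300.15 K
V_n = √(4kTRB)
4kTRB = 4 × 1.38×10⁻²³ × 300.15 × 5.00×10¹ × 4.07×10⁵ = 3.37×10⁻¹³ V²
V_n = √(3.37×10⁻¹³) = 5.81×10⁻⁷ V = 581 nV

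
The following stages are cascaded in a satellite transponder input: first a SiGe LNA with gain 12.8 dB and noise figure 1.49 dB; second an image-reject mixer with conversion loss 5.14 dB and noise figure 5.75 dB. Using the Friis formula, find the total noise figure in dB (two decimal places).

1.91 dB

Convert to linear (a loss of L dB is a gain of −L dB): F_i = 10^(NF_i/10), G_i = 10^(G_i,dB/10)
  Stage 1: F_1 = 10^(1.49/10) = 1.409, G_1 = 10^(12.8/10) = 19.05
  Stage 2: F_2 = 10^(5.75/10) = 3.758, G_2 = 10^(−5.14/10) = 0.3062
Friis cascade:
  F = 1.409 + (3.758 − 1)/19.05 = 1.554
NF = 10 log₁₀(1.554) = 1.91 dB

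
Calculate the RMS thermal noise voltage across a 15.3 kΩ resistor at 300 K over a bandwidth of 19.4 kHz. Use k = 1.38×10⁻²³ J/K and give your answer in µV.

V_n = √(4kTRB)
4kTRB = 4 × 1.38×10⁻²³ × 300 × 1.53×10⁴ × 1.94×10⁴ = 4.92×10⁻¹² V²
V_n = √(4.92×10⁻¹²) = 2.22×10⁻⁶ V = 2.22 µV

2.22 µV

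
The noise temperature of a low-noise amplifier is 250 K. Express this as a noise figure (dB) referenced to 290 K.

F = 1 + T_e/T₀ = 1 + 250/290 = 1.86207
NF = 10 log₁₀(1.86207) = 2.70 dB

2.70 dB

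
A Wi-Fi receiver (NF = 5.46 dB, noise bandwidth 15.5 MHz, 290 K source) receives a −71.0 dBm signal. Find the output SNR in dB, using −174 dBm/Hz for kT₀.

25.6 dB

Noise floor: N = −174 + 10 log₁₀(B) + NF
10 log₁₀(1.55×10⁷) = 71.9 dB
N = −174 + 71.9 + 5.46 = −96.64 dBm
SNR = P_sig − N = −71.0 − (−96.64) = 25.64 dB → 25.6 dB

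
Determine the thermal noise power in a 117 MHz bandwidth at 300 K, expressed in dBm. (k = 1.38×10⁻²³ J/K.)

P_n = kTB = 1.38×10⁻²³ × 300 × 1.17×10⁸ = 4.84×10⁻¹³ W
In dBm: 10 log₁₀(4.84×10⁻¹³ / 10⁻³) = −93.1 dBm

−93.1 dBm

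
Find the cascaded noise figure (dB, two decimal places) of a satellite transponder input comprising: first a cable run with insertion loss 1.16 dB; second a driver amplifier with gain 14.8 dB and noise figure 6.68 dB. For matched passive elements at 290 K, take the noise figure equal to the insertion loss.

Convert to linear (a loss of L dB is a gain of −L dB): F_i = 10^(NF_i/10), G_i = 10^(G_i,dB/10)
  Stage 1: F_1 = 10^(1.16/10) = 1.306, G_1 = 10^(−1.16/10) = 0.7656
  Stage 2: F_2 = 10^(6.68/10) = 4.656, G_2 = 10^(14.8/10) = 30.20
Friis cascade:
  F = 1.306 + (4.656 − 1)/0.7656 = 6.081
NF = 10 log₁₀(6.081) = 7.84 dB

7.84 dB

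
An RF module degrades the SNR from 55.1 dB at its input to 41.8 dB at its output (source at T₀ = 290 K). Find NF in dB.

13.3 dB

NF (dB) = SNR_in(dB) − SNR_out(dB) when the source is at T₀
NF = 55.1 − 41.8 = 13.3 dB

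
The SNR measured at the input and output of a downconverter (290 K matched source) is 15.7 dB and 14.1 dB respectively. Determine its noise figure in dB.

NF (dB) = SNR_in(dB) − SNR_out(dB) when the source is at T₀
NF = 15.7 − 14.1 = 1.6 dB

1.6 dB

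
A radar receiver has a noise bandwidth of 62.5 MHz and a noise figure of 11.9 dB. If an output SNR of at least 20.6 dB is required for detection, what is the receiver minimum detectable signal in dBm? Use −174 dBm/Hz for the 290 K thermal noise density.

Sensitivity = −174 + 10 log₁₀(B) + NF + SNR_min
= −174 + 77.96 + 11.9 + 20.6
= −63.54 dBm → −63.5 dBm

−63.5 dBm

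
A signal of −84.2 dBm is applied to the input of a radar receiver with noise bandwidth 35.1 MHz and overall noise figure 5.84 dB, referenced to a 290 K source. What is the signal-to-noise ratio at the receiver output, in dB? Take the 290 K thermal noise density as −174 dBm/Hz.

Noise floor: N = −174 + 10 log₁₀(B) + NF
10 log₁₀(3.51×10⁷) = 75.45 dB
N = −174 + 75.45 + 5.84 = −92.71 dBm
SNR = P_sig − N = −84.2 − (−92.71) = 8.51 dB → 8.5 dB

8.5 dB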